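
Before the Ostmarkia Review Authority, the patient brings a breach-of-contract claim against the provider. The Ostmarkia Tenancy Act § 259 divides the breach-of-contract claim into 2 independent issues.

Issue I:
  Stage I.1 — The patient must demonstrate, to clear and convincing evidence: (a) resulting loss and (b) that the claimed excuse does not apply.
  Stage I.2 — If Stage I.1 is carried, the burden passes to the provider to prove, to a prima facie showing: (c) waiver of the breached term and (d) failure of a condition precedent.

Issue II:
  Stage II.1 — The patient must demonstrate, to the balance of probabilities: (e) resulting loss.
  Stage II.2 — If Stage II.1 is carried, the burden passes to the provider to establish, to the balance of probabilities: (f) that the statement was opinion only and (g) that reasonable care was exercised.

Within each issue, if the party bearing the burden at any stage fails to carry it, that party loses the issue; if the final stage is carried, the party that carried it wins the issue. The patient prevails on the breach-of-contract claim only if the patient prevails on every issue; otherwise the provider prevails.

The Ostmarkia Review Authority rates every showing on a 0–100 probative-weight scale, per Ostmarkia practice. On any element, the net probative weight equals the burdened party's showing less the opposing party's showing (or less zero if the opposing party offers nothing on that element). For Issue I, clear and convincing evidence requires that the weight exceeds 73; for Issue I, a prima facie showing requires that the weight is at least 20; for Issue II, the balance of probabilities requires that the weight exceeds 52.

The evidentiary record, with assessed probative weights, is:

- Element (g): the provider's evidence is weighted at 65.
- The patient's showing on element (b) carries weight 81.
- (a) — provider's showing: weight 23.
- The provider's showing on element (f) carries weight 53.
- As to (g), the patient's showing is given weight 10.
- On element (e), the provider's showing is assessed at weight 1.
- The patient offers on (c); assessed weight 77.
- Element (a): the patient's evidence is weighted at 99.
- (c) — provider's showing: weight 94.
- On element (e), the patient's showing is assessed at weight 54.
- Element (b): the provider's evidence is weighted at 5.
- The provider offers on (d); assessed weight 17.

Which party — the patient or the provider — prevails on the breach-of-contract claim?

provider

— Issue I —
Stage I.1 — burden on patient; standard: clear and convincing evidence (weight exceeds 73).
    (a): 99 − 23 = 76 > 73 [met]
    (b): 81 − 5 = 76 > 73 [met]
  All elements met. The burden passes to the provider.
Stage I.2 — burden on provider; standard: a prima facie showing (weight is at least 20).
    (c): 94 − 77 = 17 < 20 [not met]
    (d): 17 < 20 [not met]
  Stage I.2 not carried; the provider fails its burden.
So the patient prevails on this issue.
— Issue II —
At Stage II.1 the patient must meet the balance of probabilities (weight exceeds 52): on (e) the weight is 54 less the opposing 1 gives net 53, > 52, so (e) meets the standard.
  The patient carries Stage II.1; the provider now bears the burden.
At Stage II.2 the provider must meet the balance of probabilities (weight exceeds 52): on (f) the weight is 53, > 52, so (f) meets the standard; on (g) the weight is 65 less the opposing 10 gives net 55, > 52, so (g) meets the standard.
  All elements met at the final stage.
With every stage satisfied, the provider prevails on this issue.
Per-issue: Issue I → patient; Issue II → provider. The patient must prevail on every issue; overall, the provider prevails.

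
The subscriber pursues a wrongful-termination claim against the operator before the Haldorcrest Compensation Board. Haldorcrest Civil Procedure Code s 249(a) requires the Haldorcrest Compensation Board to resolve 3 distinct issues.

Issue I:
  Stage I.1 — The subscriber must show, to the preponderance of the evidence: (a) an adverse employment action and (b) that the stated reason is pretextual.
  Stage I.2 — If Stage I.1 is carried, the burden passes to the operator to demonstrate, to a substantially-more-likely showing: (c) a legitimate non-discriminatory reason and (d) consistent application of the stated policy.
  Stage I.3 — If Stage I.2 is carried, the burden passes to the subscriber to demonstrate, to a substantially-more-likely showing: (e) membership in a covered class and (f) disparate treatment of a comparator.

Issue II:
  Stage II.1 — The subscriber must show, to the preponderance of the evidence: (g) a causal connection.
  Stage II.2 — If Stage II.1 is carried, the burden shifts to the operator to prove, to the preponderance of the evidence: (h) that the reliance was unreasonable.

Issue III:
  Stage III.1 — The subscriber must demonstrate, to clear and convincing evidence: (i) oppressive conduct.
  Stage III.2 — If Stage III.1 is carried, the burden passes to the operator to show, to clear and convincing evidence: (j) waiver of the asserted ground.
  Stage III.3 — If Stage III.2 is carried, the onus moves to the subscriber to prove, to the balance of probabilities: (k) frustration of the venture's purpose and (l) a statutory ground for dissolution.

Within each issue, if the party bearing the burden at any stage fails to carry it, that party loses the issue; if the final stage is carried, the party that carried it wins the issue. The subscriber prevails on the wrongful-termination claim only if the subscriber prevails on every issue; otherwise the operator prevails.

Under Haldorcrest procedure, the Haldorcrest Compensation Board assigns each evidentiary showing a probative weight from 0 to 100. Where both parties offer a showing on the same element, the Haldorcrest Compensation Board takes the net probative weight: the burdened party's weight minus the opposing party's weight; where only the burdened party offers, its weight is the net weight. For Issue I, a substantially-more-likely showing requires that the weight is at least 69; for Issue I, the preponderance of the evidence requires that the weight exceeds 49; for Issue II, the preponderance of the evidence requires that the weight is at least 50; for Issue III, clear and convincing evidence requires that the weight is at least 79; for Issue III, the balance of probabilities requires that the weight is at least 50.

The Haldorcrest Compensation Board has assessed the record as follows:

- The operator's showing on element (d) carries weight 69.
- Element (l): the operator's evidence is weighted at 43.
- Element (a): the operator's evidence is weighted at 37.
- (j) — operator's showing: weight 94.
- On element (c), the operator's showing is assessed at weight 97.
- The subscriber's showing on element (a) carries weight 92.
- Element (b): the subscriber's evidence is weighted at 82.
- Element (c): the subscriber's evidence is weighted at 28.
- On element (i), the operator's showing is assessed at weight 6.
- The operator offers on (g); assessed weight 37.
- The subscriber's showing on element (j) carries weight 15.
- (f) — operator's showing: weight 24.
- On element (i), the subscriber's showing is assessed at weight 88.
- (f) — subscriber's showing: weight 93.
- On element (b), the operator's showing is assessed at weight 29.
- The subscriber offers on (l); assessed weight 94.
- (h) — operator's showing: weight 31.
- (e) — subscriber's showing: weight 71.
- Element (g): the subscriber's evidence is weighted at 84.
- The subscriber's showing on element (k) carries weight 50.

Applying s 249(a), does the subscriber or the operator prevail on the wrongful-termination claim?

operator

— Issue I —
Stage I.1 — burden on subscriber; standard: the preponderance of the evidence (weight exceeds 49).
    (a): 92 − 37 = 55 > 49 [met]
    (b): 82 − 29 = 53 > 49 [met]
  The subscriber carries Stage I.1; the operator now bears the burden.
Stage I.2 — burden on operator; standard: a substantially-more-likely showing (weight is at least 69).
    (c): 97 − 28 = 69 ≥ 69 [met]
    (d): 69 ≥ 69 [met]
  Stage I.2 carried; the burden shifts to the subscriber.
Stage I.3 — burden on subscriber; standard: a substantially-more-likely showing (weight is at least 69).
    (e): 71 ≥ 69 [met]
    (f): 93 − 24 = 69 ≥ 69 [met]
  Stage I.3 carried; the final stage is satisfied.
Every stage carried; the subscriber prevails on this issue.
— Issue II —
Stage II.1 (subscriber, the preponderance of the evidence, weight is at least 50): (g) net 84−37=47 < 50 — fails.
  The subscriber does not carry Stage II.1.
So the operator prevails on this issue.
— Issue III —
At Stage III.1 the subscriber must meet clear and convincing evidence (weight is at least 79): on (i) the weight is 88 less the opposing 6 gives net 82, ≥ 79, so (i) meets the standard.
  All elements met. The burden passes to the operator.
At Stage III.2 the operator must meet clear and convincing evidence (weight is at least 79): on (j) the weight is 94 less the opposing 15 gives net 79, which does reach 79, so (j) meets the standard.
  All elements met. The burden passes to the subscriber.
At Stage III.3 the subscriber must meet the balance of probabilities (weight is at least 50): on (k) the weight is 50, which does reach 50, so (k) meets the standard; on (l) the weight is 94 less the opposing 43 gives net 51, which does reach 50, so (l) meets the standard.
  All elements met at the final stage.
All stages carried — the subscriber prevails on this issue.
Per-issue: Issue I → subscriber; Issue II → operator; Issue III → subscriber. The subscriber must prevail on every issue; overall, the operator prevails.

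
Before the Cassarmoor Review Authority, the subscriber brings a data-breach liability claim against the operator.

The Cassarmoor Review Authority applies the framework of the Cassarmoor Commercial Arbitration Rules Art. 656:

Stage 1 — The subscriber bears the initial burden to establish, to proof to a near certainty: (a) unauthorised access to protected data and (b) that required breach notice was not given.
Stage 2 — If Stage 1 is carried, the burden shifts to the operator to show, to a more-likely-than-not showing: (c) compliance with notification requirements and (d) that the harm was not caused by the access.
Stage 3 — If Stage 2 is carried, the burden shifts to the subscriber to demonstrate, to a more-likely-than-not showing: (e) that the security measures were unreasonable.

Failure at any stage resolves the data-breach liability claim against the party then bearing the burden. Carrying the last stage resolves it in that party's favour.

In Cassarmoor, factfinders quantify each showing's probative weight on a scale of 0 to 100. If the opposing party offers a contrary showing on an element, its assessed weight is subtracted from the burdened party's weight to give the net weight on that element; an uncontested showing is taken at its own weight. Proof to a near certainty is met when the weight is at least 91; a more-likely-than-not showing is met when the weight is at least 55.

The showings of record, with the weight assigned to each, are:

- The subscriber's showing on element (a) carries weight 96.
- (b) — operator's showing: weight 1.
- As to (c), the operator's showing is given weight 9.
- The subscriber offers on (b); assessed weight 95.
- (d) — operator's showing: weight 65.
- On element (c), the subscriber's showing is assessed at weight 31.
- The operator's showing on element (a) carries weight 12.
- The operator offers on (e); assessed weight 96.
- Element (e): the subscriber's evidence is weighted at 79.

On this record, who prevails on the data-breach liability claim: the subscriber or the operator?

operator

At Stage 1 the subscriber must meet proof to a near certainty (weight is at least 91): on (a) the weight is 96 less the opposing 12 gives net 84, which does not reach 91, so (a) does not meet the standard; on (b) the weight is 95 less the opposing 1 gives net 94, ≥ 91, so (b) meets the standard.
  Not every element is met, so the subscriber fails to carry Stage 1.
The analysis ends at Stage 1; the operator prevails.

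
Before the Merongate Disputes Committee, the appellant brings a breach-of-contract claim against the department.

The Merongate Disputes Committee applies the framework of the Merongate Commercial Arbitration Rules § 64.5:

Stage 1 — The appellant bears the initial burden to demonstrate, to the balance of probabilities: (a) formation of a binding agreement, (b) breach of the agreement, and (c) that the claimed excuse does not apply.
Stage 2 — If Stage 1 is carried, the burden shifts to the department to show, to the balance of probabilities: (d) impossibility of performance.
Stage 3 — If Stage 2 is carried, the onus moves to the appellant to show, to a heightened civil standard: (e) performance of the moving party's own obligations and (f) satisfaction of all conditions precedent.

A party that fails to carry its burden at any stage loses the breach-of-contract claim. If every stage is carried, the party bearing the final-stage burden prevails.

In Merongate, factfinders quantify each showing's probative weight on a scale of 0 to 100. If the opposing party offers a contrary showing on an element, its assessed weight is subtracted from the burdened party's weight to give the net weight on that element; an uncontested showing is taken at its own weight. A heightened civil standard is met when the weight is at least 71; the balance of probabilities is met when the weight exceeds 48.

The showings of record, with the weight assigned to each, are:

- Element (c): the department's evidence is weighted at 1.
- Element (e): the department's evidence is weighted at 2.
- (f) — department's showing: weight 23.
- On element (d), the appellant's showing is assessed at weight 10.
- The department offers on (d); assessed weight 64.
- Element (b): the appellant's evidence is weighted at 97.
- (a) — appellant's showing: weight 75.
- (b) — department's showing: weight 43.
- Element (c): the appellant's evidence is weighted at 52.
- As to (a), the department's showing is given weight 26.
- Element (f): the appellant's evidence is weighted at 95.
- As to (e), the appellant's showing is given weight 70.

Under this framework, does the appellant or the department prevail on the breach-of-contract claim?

department

Stage 1 (appellant, the balance of probabilities, weight exceeds 48): (a) net 75−26=49 > 48 — meets; (b) net 97−43=54 > 48 — meets; (c) net 52−1=51 > 48 — meets.
  Stage 1 carried; the burden shifts to the department.
Stage 2 (department, the balance of probabilities, weight exceeds 48): (d) net 64−10=54 > 48 — meets.
  Stage 2 is satisfied; the onus moves to the appellant.
Stage 3 (appellant, a heightened civil standard, weight is at least 71): (e) net 70−2=68 < 71 — fails; (f) net 95−23=72 ≥ 71 — meets.
  Stage 3 not carried; the appellant fails its burden.
The department prevails.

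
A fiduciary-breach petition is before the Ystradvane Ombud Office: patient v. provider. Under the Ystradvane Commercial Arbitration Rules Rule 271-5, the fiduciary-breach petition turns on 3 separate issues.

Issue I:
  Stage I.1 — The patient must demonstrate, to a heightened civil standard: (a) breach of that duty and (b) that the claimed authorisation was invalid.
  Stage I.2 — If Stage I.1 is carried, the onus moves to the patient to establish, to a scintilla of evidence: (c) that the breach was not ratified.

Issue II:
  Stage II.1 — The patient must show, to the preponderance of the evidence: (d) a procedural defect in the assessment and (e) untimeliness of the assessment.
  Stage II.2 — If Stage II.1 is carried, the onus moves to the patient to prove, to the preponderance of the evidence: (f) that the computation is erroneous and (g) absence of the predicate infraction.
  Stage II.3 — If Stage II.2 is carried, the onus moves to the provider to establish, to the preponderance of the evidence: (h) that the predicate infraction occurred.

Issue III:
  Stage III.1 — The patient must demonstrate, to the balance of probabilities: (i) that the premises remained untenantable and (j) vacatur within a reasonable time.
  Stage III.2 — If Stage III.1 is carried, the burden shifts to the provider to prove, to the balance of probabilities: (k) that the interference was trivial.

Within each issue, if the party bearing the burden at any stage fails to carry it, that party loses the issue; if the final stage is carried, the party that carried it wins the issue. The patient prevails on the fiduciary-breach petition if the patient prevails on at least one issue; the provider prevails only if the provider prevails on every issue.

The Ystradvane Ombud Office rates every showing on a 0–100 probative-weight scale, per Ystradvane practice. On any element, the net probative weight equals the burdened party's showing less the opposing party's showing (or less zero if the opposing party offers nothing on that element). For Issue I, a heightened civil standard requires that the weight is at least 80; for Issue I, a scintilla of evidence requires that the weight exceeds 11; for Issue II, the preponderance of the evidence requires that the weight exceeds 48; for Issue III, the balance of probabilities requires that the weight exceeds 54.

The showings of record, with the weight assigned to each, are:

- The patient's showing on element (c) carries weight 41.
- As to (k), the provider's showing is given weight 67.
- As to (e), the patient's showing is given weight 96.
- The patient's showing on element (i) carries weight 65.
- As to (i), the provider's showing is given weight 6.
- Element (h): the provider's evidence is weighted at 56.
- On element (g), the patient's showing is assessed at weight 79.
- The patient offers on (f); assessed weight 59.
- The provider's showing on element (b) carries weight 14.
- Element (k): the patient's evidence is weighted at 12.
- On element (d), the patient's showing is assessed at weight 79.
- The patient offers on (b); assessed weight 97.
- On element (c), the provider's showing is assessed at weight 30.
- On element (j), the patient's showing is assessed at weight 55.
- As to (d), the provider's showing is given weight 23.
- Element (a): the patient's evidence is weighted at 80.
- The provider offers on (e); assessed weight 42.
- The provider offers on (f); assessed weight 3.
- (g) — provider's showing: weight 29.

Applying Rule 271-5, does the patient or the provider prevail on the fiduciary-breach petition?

— Issue I —
Stage I.1 (patient, a heightened civil standard, weight is at least 80): (a) 80 ≥ 80 — meets; (b) net 97−14=83 ≥ 80 — meets.
  Stage I.1 is satisfied; the patient continues to bear the burden.
Stage I.2 (patient, a scintilla of evidence, weight exceeds 11): (c) net 41−30=11 ≤ 11 — fails.
  The patient does not carry Stage I.2.
The provider prevails on this issue.
— Issue II —
Stage II.1 (patient, the preponderance of the evidence, weight exceeds 48): (d) net 79−23=56 > 48 — meets; (e) net 96−42=54 > 48 — meets.
  All elements met. The patient retains the burden for Stage II.2.
Stage II.2 (patient, the preponderance of the evidence, weight exceeds 48): (f) net 59−3=56 > 48 — meets; (g) net 79−29=50 > 48 — meets.
  Stage II.2 carried; the burden shifts to the provider.
Stage II.3 (provider, the preponderance of the evidence, weight exceeds 48): (h) 56 > 48 — meets.
  Stage II.3 carried; the final stage is satisfied.
With every stage satisfied, the provider prevails on this issue.
— Issue III —
Stage III.1 — burden on patient; standard: the balance of probabilities (weight exceeds 54).
    (i): 65 − 6 = 59 > 54 [met]
    (j): 55 > 54 [met]
  All elements met. The burden passes to the provider.
Stage III.2 — burden on provider; standard: the balance of probabilities (weight exceeds 54).
    (k): 67 − 12 = 55 > 54 [met]
  All elements met at the final stage.
All stages carried — the provider prevails on this issue.
Per-issue: Issue I → provider; Issue II → provider; Issue III → provider. The patient must prevail on at least one issue; overall, the provider prevails.

provider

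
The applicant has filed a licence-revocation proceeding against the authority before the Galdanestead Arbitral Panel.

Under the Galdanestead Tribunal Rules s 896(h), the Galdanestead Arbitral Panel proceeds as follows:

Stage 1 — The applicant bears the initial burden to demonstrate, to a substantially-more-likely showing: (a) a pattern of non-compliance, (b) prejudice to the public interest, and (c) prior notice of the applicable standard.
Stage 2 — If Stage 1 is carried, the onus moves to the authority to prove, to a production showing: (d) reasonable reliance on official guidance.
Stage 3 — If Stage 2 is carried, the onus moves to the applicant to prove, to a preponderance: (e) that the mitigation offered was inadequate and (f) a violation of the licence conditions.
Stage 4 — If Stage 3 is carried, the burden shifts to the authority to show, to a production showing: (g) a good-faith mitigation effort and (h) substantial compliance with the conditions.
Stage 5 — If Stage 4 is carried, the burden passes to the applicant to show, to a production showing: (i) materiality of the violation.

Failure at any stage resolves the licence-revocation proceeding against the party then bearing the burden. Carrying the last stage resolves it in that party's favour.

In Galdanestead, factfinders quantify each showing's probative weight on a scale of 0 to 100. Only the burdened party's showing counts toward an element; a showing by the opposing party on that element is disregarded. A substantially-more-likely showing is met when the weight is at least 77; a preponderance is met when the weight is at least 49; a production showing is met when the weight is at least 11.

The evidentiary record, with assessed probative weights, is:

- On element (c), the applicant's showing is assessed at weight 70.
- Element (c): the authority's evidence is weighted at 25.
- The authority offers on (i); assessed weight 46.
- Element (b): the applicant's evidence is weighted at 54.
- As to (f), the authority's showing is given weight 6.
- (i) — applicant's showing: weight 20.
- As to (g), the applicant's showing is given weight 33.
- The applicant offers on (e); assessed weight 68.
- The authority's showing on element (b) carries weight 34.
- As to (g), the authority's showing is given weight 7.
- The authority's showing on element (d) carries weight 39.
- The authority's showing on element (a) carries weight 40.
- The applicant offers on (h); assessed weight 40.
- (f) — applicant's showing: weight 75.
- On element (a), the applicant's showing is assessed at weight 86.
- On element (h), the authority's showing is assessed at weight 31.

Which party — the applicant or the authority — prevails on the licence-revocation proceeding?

At Stage 1 the applicant must meet a substantially-more-likely showing (weight is at least 77): on (a) the weight is 86 (the authority's 40 is given no effect), ≥ 77, so (a) meets the standard; on (b) the weight is 54 (the authority's 34 is given no effect), < 77, so (b) does not meet the standard; on (c) the weight is 70 (the authority's 25 is given no effect), < 77, so (c) does not meet the standard.
  Stage 1 not carried; the applicant fails its burden.
The authority prevails.

authority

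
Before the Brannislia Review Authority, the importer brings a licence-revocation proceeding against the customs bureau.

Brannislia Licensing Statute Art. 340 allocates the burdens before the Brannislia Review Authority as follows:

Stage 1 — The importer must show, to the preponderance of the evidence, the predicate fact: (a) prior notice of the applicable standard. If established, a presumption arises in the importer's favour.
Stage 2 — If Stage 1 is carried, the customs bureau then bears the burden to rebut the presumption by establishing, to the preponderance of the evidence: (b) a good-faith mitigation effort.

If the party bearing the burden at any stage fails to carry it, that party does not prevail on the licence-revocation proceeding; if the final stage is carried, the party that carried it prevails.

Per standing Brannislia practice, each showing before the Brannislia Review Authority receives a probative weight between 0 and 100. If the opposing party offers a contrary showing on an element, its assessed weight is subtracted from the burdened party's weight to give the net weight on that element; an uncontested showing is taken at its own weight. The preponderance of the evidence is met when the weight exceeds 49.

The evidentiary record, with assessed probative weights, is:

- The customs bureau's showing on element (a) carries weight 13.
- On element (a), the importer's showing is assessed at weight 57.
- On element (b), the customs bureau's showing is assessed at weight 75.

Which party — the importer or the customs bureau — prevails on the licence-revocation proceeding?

customs bureau

Stage 1 — burden on importer; standard: the preponderance of the evidence (weight exceeds 49).
    (a): 57 − 13 = 44 ≤ 49 [not met]
  The importer does not carry Stage 1.
The analysis ends at Stage 1; the customs bureau prevails.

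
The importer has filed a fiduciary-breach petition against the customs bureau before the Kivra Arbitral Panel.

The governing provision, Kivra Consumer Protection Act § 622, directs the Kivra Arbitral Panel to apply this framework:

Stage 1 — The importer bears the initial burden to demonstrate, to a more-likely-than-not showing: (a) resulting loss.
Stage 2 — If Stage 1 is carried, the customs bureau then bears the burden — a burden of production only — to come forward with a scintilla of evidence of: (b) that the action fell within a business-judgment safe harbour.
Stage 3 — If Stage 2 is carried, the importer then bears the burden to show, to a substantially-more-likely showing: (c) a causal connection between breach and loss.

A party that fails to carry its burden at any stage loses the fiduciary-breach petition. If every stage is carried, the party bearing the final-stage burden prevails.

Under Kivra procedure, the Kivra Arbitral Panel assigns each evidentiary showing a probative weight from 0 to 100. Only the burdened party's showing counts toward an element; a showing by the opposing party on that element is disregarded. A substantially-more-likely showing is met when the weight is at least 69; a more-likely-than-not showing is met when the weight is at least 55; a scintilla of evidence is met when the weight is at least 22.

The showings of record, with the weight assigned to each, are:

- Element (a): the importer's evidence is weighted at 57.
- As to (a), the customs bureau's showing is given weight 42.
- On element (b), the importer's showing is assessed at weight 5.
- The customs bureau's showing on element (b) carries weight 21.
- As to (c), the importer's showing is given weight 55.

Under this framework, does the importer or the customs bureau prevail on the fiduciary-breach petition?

At Stage 1 the importer must meet a more-likely-than-not showing (weight is at least 55): on (a) the weight is 57 (the customs bureau's 42 is given no effect), ≥ 55, so (a) meets the standard.
  Stage 1 is satisfied; the onus moves to the customs bureau.
At Stage 2 the customs bureau must meet a scintilla of evidence (weight is at least 22): on (b) the weight is 21 (the importer's 5 is given no effect), which does not reach 22, so (b) does not meet the standard.
  Not every element is met, so the customs bureau fails to carry Stage 2.
The importer prevails.

importer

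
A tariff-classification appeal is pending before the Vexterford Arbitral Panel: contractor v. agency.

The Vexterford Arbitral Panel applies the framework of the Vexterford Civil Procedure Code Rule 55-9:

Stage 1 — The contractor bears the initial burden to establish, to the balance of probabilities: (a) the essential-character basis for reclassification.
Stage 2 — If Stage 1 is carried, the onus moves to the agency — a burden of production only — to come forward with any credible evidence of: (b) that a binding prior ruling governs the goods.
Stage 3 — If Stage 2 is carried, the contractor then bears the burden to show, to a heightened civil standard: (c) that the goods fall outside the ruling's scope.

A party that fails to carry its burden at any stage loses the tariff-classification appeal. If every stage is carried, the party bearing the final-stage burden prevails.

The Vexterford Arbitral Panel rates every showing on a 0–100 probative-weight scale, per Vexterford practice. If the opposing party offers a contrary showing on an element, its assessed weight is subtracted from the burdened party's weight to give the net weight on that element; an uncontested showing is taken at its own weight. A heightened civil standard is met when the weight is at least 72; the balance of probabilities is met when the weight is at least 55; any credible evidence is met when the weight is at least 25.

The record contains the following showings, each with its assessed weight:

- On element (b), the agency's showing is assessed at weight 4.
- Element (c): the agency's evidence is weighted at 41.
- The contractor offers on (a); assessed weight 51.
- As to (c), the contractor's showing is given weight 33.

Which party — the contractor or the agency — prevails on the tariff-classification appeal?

Stage 1 — burden on contractor; standard: the balance of probabilities (weight is at least 55).
    (a): 51 < 55 [not met]
  Stage 1 not carried; the contractor fails its burden.
The agency prevails.

agency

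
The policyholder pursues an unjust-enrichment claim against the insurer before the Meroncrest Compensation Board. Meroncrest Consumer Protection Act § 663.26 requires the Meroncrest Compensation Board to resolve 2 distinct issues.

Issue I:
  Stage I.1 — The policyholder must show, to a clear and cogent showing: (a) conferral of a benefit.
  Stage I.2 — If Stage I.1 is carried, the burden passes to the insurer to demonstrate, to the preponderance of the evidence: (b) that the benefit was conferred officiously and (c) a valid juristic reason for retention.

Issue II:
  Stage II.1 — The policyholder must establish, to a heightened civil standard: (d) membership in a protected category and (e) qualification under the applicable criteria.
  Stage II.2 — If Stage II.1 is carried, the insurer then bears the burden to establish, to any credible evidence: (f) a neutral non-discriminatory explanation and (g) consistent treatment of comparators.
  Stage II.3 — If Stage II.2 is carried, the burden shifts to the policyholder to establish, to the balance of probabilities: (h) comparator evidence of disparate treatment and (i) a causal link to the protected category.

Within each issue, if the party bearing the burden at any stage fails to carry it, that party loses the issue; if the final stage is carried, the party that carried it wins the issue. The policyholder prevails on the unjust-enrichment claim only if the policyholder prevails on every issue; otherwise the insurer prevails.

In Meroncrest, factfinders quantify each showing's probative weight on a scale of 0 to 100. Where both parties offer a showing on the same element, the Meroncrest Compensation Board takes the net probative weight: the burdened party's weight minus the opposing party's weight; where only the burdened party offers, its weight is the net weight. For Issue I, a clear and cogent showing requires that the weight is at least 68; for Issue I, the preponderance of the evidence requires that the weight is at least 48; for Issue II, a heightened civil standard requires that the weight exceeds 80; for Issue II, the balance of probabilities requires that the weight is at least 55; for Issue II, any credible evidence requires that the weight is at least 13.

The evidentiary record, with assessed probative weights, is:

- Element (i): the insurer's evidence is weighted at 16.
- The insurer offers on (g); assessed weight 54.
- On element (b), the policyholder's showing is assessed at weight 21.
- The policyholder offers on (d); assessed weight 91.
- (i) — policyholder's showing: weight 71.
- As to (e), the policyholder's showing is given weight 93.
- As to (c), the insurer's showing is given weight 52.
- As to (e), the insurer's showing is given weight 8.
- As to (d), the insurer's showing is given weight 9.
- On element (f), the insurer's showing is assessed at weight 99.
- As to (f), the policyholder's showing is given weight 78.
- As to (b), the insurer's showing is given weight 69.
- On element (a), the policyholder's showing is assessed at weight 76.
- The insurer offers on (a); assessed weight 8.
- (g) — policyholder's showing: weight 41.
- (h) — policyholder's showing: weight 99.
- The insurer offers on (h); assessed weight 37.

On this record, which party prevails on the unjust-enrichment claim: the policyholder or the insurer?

— Issue I —
At Stage I.1 the policyholder must meet a clear and cogent showing (weight is at least 68): on (a) the weight is 76 less the opposing 8 gives net 68, which does reach 68, so (a) meets the standard.
  The policyholder carries Stage I.1; the insurer now bears the burden.
At Stage I.2 the insurer must meet the preponderance of the evidence (weight is at least 48): on (b) the weight is 69 less the opposing 21 gives net 48, ≥ 48, so (b) meets the standard; on (c) the weight is 52, which does reach 48, so (c) meets the standard.
  Stage I.2 carried; the final stage is satisfied.
Every stage carried; the insurer prevails on this issue.
— Issue II —
Stage II.1 — burden on policyholder; standard: a heightened civil standard (weight exceeds 80).
    (d): 91 − 9 = 82 > 80 [met]
    (e): 93 − 8 = 85 > 80 [met]
  Stage II.1 carried; the burden shifts to the insurer.
Stage II.2 — burden on insurer; standard: any credible evidence (weight is at least 13).
    (f): 99 − 78 = 21 ≥ 13 [met]
    (g): 54 − 41 = 13 ≥ 13 [met]
  Stage II.2 carried; the burden shifts to the policyholder.
Stage II.3 — burden on policyholder; standard: the balance of probabilities (weight is at least 55).
    (h): 99 − 37 = 62 ≥ 55 [met]
    (i): 71 − 16 = 55 ≥ 55 [met]
  The policyholder carries the last stage.
With every stage satisfied, the policyholder prevails on this issue.
Per-issue: Issue I → insurer; Issue II → policyholder. The policyholder must prevail on every issue; overall, the insurer prevails.

insurer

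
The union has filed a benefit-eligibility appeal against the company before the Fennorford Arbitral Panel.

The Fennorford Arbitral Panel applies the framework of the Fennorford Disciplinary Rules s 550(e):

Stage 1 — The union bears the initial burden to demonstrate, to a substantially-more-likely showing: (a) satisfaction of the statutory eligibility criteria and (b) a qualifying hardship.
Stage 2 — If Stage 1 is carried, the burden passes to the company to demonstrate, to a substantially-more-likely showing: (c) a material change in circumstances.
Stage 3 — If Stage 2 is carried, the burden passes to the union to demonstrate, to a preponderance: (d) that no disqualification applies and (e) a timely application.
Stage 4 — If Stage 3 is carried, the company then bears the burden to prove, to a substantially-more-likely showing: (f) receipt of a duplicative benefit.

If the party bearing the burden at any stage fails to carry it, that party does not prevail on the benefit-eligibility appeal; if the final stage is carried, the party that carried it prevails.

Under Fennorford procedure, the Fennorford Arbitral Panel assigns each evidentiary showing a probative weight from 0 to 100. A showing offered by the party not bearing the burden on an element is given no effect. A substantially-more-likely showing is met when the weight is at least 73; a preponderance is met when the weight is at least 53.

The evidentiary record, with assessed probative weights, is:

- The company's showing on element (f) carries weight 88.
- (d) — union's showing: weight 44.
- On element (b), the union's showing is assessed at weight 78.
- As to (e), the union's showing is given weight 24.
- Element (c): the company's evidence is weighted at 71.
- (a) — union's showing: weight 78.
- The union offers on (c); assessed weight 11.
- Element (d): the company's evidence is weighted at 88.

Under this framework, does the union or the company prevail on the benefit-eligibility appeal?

union

At Stage 1 the union must meet a substantially-more-likely showing (weight is at least 73): on (a) the weight is 78, which does reach 73, so (a) meets the standard; on (b) the weight is 78, which does reach 73, so (b) meets the standard.
  The union carries Stage 1; the company now bears the burden.
At Stage 2 the company must meet a substantially-more-likely showing (weight is at least 73): on (c) the weight is 71 (the union's 11 is given no effect), which does not reach 73, so (c) does not meet the standard.
  The company does not carry Stage 2.
So the union prevails.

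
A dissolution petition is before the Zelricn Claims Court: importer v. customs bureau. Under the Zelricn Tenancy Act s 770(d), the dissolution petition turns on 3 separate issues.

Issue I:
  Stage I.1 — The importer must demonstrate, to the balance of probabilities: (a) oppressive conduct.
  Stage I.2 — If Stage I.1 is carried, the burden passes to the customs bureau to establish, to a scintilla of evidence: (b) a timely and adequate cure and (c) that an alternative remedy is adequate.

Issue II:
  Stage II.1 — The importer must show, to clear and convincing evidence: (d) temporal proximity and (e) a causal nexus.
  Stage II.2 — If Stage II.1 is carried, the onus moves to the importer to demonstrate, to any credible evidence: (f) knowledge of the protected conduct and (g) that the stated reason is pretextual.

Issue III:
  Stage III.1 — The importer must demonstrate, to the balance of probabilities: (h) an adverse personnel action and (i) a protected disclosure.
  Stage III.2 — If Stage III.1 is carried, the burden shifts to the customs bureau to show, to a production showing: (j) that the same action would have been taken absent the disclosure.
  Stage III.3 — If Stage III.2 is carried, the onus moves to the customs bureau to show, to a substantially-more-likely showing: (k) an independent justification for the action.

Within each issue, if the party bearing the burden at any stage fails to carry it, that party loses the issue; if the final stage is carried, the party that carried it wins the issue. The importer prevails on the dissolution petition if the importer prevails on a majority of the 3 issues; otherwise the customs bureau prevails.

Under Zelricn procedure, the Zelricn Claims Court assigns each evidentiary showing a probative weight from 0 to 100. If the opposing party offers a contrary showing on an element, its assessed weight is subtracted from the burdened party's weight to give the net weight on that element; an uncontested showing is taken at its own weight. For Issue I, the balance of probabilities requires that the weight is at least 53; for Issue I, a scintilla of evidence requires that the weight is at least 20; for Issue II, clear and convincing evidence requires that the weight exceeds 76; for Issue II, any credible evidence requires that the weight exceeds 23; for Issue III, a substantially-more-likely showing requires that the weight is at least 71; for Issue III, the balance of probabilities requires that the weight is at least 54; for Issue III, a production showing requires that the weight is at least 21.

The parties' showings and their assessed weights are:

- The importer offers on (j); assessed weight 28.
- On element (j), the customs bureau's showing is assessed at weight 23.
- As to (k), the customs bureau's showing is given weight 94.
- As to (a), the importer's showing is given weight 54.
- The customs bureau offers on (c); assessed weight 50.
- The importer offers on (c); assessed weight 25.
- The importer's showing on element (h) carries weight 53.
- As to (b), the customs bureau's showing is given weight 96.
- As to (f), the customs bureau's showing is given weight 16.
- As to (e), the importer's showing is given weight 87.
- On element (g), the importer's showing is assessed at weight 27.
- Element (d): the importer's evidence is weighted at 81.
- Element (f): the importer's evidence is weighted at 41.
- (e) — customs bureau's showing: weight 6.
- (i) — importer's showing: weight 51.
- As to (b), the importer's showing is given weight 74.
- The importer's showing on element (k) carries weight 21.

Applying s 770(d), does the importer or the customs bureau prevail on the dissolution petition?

customs bureau

— Issue I —
At Stage I.1 the importer must meet the balance of probabilities (weight is at least 53): on (a) the weight is 54, ≥ 53, so (a) meets the standard.
  The importer carries Stage I.1; the customs bureau now bears the burden.
At Stage I.2 the customs bureau must meet a scintilla of evidence (weight is at least 20): on (b) the weight is 96 less the opposing 74 gives net 22, which does reach 20, so (b) meets the standard; on (c) the weight is 50 less the opposing 25 gives net 25, which does reach 20, so (c) meets the standard.
  All elements met at the final stage.
Every stage carried; the customs bureau prevails on this issue.
— Issue II —
Stage II.1 — burden on importer; standard: clear and convincing evidence (weight exceeds 76).
    (d): 81 > 76 [met]
    (e): 87 − 6 = 81 > 76 [met]
  Stage II.1 is satisfied; the importer continues to bear the burden.
Stage II.2 — burden on importer; standard: any credible evidence (weight exceeds 23).
    (f): 41 − 16 = 25 > 23 [met]
    (g): 27 > 23 [met]
  The importer carries the last stage.
All stages carried — the importer prevails on this issue.
— Issue III —
At Stage III.1 the importer must meet the balance of probabilities (weight is at least 54): on (h) the weight is 53, which does not reach 54, so (h) does not meet the standard; on (i) the weight is 51, which does not reach 54, so (i) does not meet the standard.
  The importer does not carry Stage III.1.
The customs bureau prevails on this issue.
Per-issue: Issue I → customs bureau; Issue II → importer; Issue III → customs bureau. The importer must prevail on a majority of issues; overall, the customs bureau prevails.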